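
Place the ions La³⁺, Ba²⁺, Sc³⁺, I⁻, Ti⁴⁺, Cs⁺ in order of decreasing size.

I⁻ > Cs⁺ > Ba²⁺ > La³⁺ > Sc³⁺ > Ti⁴⁺

Work out protons and electrons: Ti⁴⁺ (Z=22, 18 e⁻), Sc³⁺ (Z=21, 18 e⁻), La³⁺ (Z=57, 54 e⁻), Ba²⁺ (Z=56, 54 e⁻), Cs⁺ (Z=55, 54 e⁻), I⁻ (Z=53, 54 e⁻). Ti⁴⁺ < Sc³⁺ (isoelectronic, higher Z=22 is smaller); Sc³⁺ < La³⁺ (same group, 2 shells fewer); La³⁺ < Ba²⁺ (both 54 e⁻, Z=57>56); Ba²⁺ < Cs⁺ (isoelectronic, higher Z=56 is smaller); Cs⁺ < I⁻ (isoelectronic, higher Z=55 is smaller).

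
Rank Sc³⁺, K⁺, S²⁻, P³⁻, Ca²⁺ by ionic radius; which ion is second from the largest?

S²⁻

Each ion has 18 electrons. The ranking follows nuclear charge in reverse — greater Z gives a smaller radius. Sc³⁺ (Z=21), Ca²⁺ (Z=20), K⁺ (Z=19), S²⁻ (Z=16), P³⁻ (Z=15).
So the order is Sc³⁺ < Ca²⁺ < K⁺ < S²⁻ < P³⁻; the 2nd-largest ion is S²⁻.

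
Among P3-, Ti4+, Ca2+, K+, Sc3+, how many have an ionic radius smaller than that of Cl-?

Isoelectronic series (18 e⁻ each). Size is set by nuclear charge: more protons means a smaller ion. Ti4+ (Z=22), Sc3+ (Z=21), Ca2+ (Z=20), K+ (Z=19), Cl- (Z=17), P3- (Z=15).
Relative to Cl-, the ions that are smaller are Ti4+, Sc3+, Ca2+, K+. Count: 4.

4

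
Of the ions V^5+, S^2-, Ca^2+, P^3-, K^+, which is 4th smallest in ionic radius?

Each ion has 18 electrons. The ranking follows nuclear charge in reverse — greater Z gives a smaller radius. V^5+ (Z=23), Ca^2+ (Z=20), K^+ (Z=19), S^2- (Z=16), P^3- (Z=15).
So the order is V^5+ < Ca^2+ < K^+ < S^2- < P^3-; the 4th-smallest ion is S^2-.

S^2-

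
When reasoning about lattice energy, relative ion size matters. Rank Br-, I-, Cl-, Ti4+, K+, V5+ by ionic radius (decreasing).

I- > Br- > Cl- > K+ > Ti4+ > V5+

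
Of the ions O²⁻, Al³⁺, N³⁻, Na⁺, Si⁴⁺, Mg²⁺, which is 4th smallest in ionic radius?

Na⁺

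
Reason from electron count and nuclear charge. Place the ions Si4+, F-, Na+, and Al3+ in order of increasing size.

Si4+ < Al3+ < Na+ < F-

All of these have 10 electrons (isoelectronic). With the same electron cloud, the ion with the most protons pulls it in tightest. Nuclear charges: Si4+ (Z=14), Al3+ (Z=13), Na+ (Z=11), F- (Z=9). Highest Z is smallest.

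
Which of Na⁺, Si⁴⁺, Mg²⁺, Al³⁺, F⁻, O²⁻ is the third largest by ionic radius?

Isoelectronic series (10 e⁻ each). Size is set by nuclear charge: more protons means a smaller ion. Si⁴⁺ (Z=14), Al³⁺ (Z=13), Mg²⁺ (Z=12), Na⁺ (Z=11), F⁻ (Z=9), O²⁻ (Z=8).
That gives Si⁴⁺ < Al³⁺ < Mg²⁺ < Na⁺ < F⁻ < O²⁻. From the largest end, number 3 is Na⁺.

Na⁺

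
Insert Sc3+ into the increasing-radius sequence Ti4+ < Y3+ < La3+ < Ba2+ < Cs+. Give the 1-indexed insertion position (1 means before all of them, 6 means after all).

Tabulating Z and e⁻: Ti4+: 18 e⁻, Z=22, Sc3+: 18 e⁻, Z=21, Y3+: 36 e⁻, Z=39, La3+: 54 e⁻, Z=57, Ba2+: 54 e⁻, Z=56, Cs+: 54 e⁻, Z=55. Ti4+ < Sc3+ (isoelectronic, higher Z=22 is smaller); Sc3+ < Y3+ (same group, 1 shell fewer); Y3+ < La3+ (same group, 1 shell fewer); La3+ < Ba2+ (isoelectronic, higher Z=57 is smaller); Ba2+ < Cs+ (isoelectronic, higher Z=56 is smaller).
Putting Sc3+ in gives Ti4+ < Sc3+ < Y3+ < La3+ < Ba2+ < Cs+; it lands at slot 2.

2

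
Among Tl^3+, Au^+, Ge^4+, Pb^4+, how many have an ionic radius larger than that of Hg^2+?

Tabulating Z and e⁻: Ge^4+: 28 e⁻, Z=32, Pb^4+: 78 e⁻, Z=82, Tl^3+: 78 e⁻, Z=81, Hg^2+: 78 e⁻, Z=80, Au^+: 78 e⁻, Z=79. Ge^4+ < Pb^4+ (same group, 2 shells fewer); Pb^4+ < Tl^3+ (isoelectronic, higher Z=82 is smaller); Tl^3+ < Hg^2+ (isoelectronic, higher Z=81 is smaller); Hg^2+ < Au^+ (both 78 e⁻, Z=80>79).
Ordering all of them (including Hg^2+) by radius gives Ge^4+ < Pb^4+ < Tl^3+ < Hg^2+ < Au^+. So 1 is larger.

1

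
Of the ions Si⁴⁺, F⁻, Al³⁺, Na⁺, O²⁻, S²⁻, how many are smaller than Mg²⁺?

Tabulating Z and e⁻: Si⁴⁺ (Z=14, 10 e⁻), Al³⁺ (Z=13, 10 e⁻), Mg²⁺ (Z=12, 10 e⁻), Na⁺ (Z=11, 10 e⁻), F⁻ (Z=9, 10 e⁻), O²⁻ (Z=8, 10 e⁻), S²⁻ (Z=16, 18 e⁻). Si⁴⁺ < Al³⁺ (both 10 e⁻, Z=14>13); Al³⁺ < Mg²⁺ (isoelectronic, higher Z=13 is smaller); Mg²⁺ < Na⁺ (both 10 e⁻, Z=12>11); Na⁺ < F⁻ (both 10 e⁻, Z=11>9); F⁻ < O²⁻ (both 10 e⁻, Z=9>8); O²⁻ < S²⁻ (same group, 1 shell fewer).
Relative to Mg²⁺, the ions that are smaller are Si⁴⁺, Al³⁺. Count: 2.

2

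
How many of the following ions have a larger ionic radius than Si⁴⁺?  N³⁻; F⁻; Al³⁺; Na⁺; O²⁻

5

Isoelectronic series (10 e⁻ each). Size is set by nuclear charge: more protons means a smaller ion. Si⁴⁺ (Z=14), Al³⁺ (Z=13), Na⁺ (Z=11), F⁻ (Z=9), O²⁻ (Z=8), N³⁻ (Z=7).
Relative to Si⁴⁺, the ions that are larger are Al³⁺, Na⁺, F⁻, O²⁻, N³⁻. So 5 are larger.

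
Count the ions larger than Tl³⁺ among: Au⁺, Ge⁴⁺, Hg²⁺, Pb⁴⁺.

Work out protons and electrons: Ge⁴⁺: 28 e⁻, Z=32, Pb⁴⁺: 78 e⁻, Z=82, Tl³⁺: 78 e⁻, Z=81, Hg²⁺: 78 e⁻, Z=80, Au⁺: 78 e⁻, Z=79. Ge⁴⁺ < Pb⁴⁺ (same group, 2 shells fewer); Pb⁴⁺ < Tl³⁺ (both 78 e⁻, Z=82>81); Tl³⁺ < Hg²⁺ (both 78 e⁻, Z=81>80); Hg²⁺ < Au⁺ (isoelectronic, higher Z=80 is smaller).
Overall: Ge⁴⁺ < Pb⁴⁺ < Tl³⁺ < Hg²⁺ < Au⁺. Tl³⁺ has 2 below it and 2 above. Count: 2.

2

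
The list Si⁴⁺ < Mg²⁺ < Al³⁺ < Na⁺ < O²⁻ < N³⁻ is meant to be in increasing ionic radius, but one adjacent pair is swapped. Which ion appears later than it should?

Check each adjacent pair. Mg²⁺ and Al³⁺ are reversed: Al³⁺ and Mg²⁺ share 10 electrons; the higher nuclear charge on Al (Z=13) contracts it more, so Al³⁺ < Mg²⁺. No other neighbouring pair contradicts the periodic trends, so Al³⁺ is the ion listed too late.

Al³⁺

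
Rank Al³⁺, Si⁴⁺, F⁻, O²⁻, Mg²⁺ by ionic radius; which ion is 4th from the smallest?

Isoelectronic series (10 e⁻ each). Size is set by nuclear charge: more protons means a smaller ion. Si⁴⁺ (Z=14), Al³⁺ (Z=13), Mg²⁺ (Z=12), F⁻ (Z=9), O²⁻ (Z=8).
So the order is Si⁴⁺ < Al³⁺ < Mg²⁺ < F⁻ < O²⁻; the 4th-smallest ion is F⁻.

F⁻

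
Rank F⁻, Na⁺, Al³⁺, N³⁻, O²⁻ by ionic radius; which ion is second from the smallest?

Na⁺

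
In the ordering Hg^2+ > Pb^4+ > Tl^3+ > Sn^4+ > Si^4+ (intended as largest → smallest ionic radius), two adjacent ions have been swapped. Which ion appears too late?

Tl^3+

Scanning neighbour by neighbour, only Pb^4+/Tl^3+ violates a trend: both have 78 electrons but Z(Pb)=82 > Z(Tl)=81, so Pb^4+ should be the smaller of the two. That makes Tl^3+ the one sitting a position late relative to where it belongs.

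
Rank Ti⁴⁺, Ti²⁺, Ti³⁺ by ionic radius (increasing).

Ti⁴⁺ < Ti³⁺ < Ti²⁺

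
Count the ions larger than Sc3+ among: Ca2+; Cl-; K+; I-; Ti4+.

4

Tabulating Z and e⁻: Ti4+ has 18 e⁻ (Z=22), Sc3+ has 18 e⁻ (Z=21), Ca2+ has 18 e⁻ (Z=20), K+ has 18 e⁻ (Z=19), Cl- has 18 e⁻ (Z=17), I- has 54 e⁻ (Z=53). Ti4+ < Sc3+ (both 18 e⁻, Z=22>21); Sc3+ < Ca2+ (isoelectronic, higher Z=21 is smaller); Ca2+ < K+ (both 18 e⁻, Z=20>19); K+ < Cl- (both 18 e⁻, Z=19>17); Cl- < I- (same group, 2 shells fewer).
Relative to Sc3+, the ions that are larger are Ca2+, K+, Cl-, I-. Count: 4.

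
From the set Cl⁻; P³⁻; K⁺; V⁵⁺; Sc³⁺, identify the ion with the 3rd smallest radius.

K⁺

Isoelectronic series (18 e⁻ each). Size is set by nuclear charge: more protons means a smaller ion. V⁵⁺ (Z=23), Sc³⁺ (Z=21), K⁺ (Z=19), Cl⁻ (Z=17), P³⁻ (Z=15).
So the order is V⁵⁺ < Sc³⁺ < K⁺ < Cl⁻ < P³⁻; the 3rd-smallest ion is K⁺.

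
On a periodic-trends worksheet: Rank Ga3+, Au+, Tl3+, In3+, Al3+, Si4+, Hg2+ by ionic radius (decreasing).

Au+ > Hg2+ > Tl3+ > In3+ > Ga3+ > Al3+ > Si4+

Work out protons and electrons: Si4+: 10 e⁻, Z=14, Al3+: 10 e⁻, Z=13, Ga3+: 28 e⁻, Z=31, In3+: 46 e⁻, Z=49, Tl3+: 78 e⁻, Z=81, Hg2+: 78 e⁻, Z=80, Au+: 78 e⁻, Z=79. Si4+ < Al3+ (isoelectronic, higher Z=14 is smaller); Al3+ < Ga3+ (same group, 1 shell fewer); Ga3+ < In3+ (same group, period 4 vs 5); In3+ < Tl3+ (same group, 1 shell fewer); Tl3+ < Hg2+ (isoelectronic, higher Z=81 is smaller); Hg2+ < Au+ (both 78 e⁻, Z=80>79).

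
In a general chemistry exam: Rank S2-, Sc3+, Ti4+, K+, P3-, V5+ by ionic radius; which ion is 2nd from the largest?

S2-

Isoelectronic series (18 e⁻ each). Size is set by nuclear charge: more protons means a smaller ion. V5+ (Z=23), Ti4+ (Z=22), Sc3+ (Z=21), K+ (Z=19), S2- (Z=16), P3- (Z=15).
Ordering: V5+ < Ti4+ < Sc3+ < K+ < S2- < P3-. The 2nd largest is S2-.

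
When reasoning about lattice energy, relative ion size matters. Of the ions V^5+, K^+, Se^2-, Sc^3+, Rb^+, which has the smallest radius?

V^5+

Tabulating Z and e⁻: V^5+ (Z=23, 18 e⁻), Sc^3+ (Z=21, 18 e⁻), K^+ (Z=19, 18 e⁻), Rb^+ (Z=37, 36 e⁻), Se^2- (Z=34, 36 e⁻). V^5+ < Sc^3+ (both 18 e⁻, Z=23>21); Sc^3+ < K^+ (both 18 e⁻, Z=21>19); K^+ < Rb^+ (same group, 1 shell fewer); Rb^+ < Se^2- (isoelectronic, higher Z=37 is smaller).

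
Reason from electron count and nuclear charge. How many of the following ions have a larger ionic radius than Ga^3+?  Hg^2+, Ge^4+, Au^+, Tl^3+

Work out protons and electrons: Ge^4+: 28 e⁻, Z=32, Ga^3+: 28 e⁻, Z=31, Tl^3+: 78 e⁻, Z=81, Hg^2+: 78 e⁻, Z=80, Au^+: 78 e⁻, Z=79. Ge^4+ < Ga^3+ (isoelectronic, higher Z=32 is smaller); Ga^3+ < Tl^3+ (same group, 2 shells fewer); Tl^3+ < Hg^2+ (isoelectronic, higher Z=81 is smaller); Hg^2+ < Au^+ (isoelectronic, higher Z=80 is smaller).
Overall: Ge^4+ < Ga^3+ < Tl^3+ < Hg^2+ < Au^+. Ga^3+ has 1 below it and 3 above. That's 3.

3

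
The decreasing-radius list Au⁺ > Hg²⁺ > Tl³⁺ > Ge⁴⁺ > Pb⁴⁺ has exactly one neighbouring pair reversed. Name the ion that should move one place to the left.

Pb⁴⁺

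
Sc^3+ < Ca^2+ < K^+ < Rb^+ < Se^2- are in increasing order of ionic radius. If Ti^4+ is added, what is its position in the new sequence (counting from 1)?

1

Electron counts and nuclear charges: Ti^4+ has 18 e⁻ (Z=22), Sc^3+ has 18 e⁻ (Z=21), Ca^2+ has 18 e⁻ (Z=20), K^+ has 18 e⁻ (Z=19), Rb^+ has 36 e⁻ (Z=37), Se^2- has 36 e⁻ (Z=34). Ti^4+ < Sc^3+ (isoelectronic, higher Z=22 is smaller); Sc^3+ < Ca^2+ (isoelectronic, higher Z=21 is smaller); Ca^2+ < K^+ (isoelectronic, higher Z=20 is smaller); K^+ < Rb^+ (same group, period 4 vs 5); Rb^+ < Se^2- (isoelectronic, higher Z=37 is smaller).
The complete sequence is Ti^4+ < Sc^3+ < Ca^2+ < K^+ < Rb^+ < Se^2-. Ti^4+ sits at position 1.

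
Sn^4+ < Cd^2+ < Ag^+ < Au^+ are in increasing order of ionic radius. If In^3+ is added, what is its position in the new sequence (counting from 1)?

Tabulating Z and e⁻: Sn^4+: 46 e⁻, Z=50, In^3+: 46 e⁻, Z=49, Cd^2+: 46 e⁻, Z=48, Ag^+: 46 e⁻, Z=47, Au^+: 78 e⁻, Z=79. Sn^4+ < In^3+ (both 46 e⁻, Z=50>49); In^3+ < Cd^2+ (isoelectronic, higher Z=49 is smaller); Cd^2+ < Ag^+ (both 46 e⁻, Z=48>47); Ag^+ < Au^+ (same group, 1 shell fewer).
Putting In^3+ in gives Sn^4+ < In^3+ < Cd^2+ < Ag^+ < Au^+; it lands at slot 2.

2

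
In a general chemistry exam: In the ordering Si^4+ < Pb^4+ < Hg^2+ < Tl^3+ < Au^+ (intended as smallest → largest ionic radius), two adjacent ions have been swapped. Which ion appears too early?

Hg^2+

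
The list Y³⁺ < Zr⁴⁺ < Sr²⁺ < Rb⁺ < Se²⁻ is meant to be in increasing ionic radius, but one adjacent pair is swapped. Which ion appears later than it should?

Compare adjacent ions: Zr⁴⁺ and Y³⁺ share 36 electrons; the higher nuclear charge on Zr (Z=40) contracts it more, so Zr⁴⁺ < Y³⁺ — yet in this increasing list Y³⁺ sits before Zr⁴⁺. Nothing else is reversed, so Zr⁴⁺ should move one place to the left.

Zr⁴⁺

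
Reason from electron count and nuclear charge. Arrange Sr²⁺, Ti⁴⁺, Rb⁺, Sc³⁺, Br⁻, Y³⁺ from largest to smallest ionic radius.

Electron counts and nuclear charges: Ti⁴⁺: 18 e⁻, Z=22, Sc³⁺: 18 e⁻, Z=21, Y³⁺: 36 e⁻, Z=39, Sr²⁺: 36 e⁻, Z=38, Rb⁺: 36 e⁻, Z=37, Br⁻: 36 e⁻, Z=35. Ti⁴⁺ < Sc³⁺ (isoelectronic, higher Z=22 is smaller); Sc³⁺ < Y³⁺ (same group, 1 shell fewer); Y³⁺ < Sr²⁺ (both 36 e⁻, Z=39>38); Sr²⁺ < Rb⁺ (isoelectronic, higher Z=38 is smaller); Rb⁺ < Br⁻ (both 36 e⁻, Z=37>35).

Br⁻ > Rb⁺ > Sr²⁺ > Y³⁺ > Sc³⁺ > Ti⁴⁺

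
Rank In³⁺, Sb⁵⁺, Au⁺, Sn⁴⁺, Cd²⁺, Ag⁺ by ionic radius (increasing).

Tabulating Z and e⁻: Sb⁵⁺ (Z=51, 46 e⁻), Sn⁴⁺ (Z=50, 46 e⁻), In³⁺ (Z=49, 46 e⁻), Cd²⁺ (Z=48, 46 e⁻), Ag⁺ (Z=47, 46 e⁻), Au⁺ (Z=79, 78 e⁻). Sb⁵⁺ < Sn⁴⁺ (isoelectronic, higher Z=51 is smaller); Sn⁴⁺ < In³⁺ (isoelectronic, higher Z=50 is smaller); In³⁺ < Cd²⁺ (both 46 e⁻, Z=49>48); Cd²⁺ < Ag⁺ (both 46 e⁻, Z=48>47); Ag⁺ < Au⁺ (same group, 1 shell fewer).

Sb⁵⁺ < Sn⁴⁺ < In³⁺ < Cd²⁺ < Ag⁺ < Au⁺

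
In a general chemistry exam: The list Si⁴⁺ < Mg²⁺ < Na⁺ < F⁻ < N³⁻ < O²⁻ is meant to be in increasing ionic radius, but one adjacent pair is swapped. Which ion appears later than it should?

Compare adjacent ions: O²⁻ and N³⁻ share 10 electrons; the higher nuclear charge on O (Z=8) contracts it more, so O²⁻ < N³⁻ — yet in this increasing list N³⁻ sits before O²⁻. Nothing else is reversed, so O²⁻ should move one place to the left.

O²⁻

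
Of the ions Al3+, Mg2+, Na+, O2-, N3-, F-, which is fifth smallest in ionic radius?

O2-

Each ion has 10 electrons. The ranking follows nuclear charge in reverse — greater Z gives a smaller radius. Al3+ (Z=13), Mg2+ (Z=12), Na+ (Z=11), F- (Z=9), O2- (Z=8), N3- (Z=7).
So the order is Al3+ < Mg2+ < Na+ < F- < O2- < N3-; the 5th-smallest ion is O2-.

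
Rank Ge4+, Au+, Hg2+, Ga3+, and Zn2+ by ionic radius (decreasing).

Au+ > Hg2+ > Zn2+ > Ga3+ > Ge4+

Work out protons and electrons: Ge4+: 28 e⁻, Z=32, Ga3+: 28 e⁻, Z=31, Zn2+: 28 e⁻, Z=30, Hg2+: 78 e⁻, Z=80, Au+: 78 e⁻, Z=79. Ge4+ < Ga3+ (isoelectronic, higher Z=32 is smaller); Ga3+ < Zn2+ (both 28 e⁻, Z=31>30); Zn2+ < Hg2+ (same group, period 4 vs 6); Hg2+ < Au+ (both 78 e⁻, Z=80>79).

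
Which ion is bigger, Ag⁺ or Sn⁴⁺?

Ag⁺

All of these have 46 electrons (isoelectronic). With the same electron cloud, the ion with the most protons pulls it in tightest. Nuclear charges: Sn⁴⁺ (Z=50), Ag⁺ (Z=47). Highest Z is smallest.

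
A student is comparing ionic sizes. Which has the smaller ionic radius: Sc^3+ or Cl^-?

These species are isoelectronic with 18 electrons. The only difference is the number of protons: Sc^3+ (Z=21), Cl^- (Z=17). The strongest nuclear pull (Sc^3+) gives the smallest ion.

Sc^3+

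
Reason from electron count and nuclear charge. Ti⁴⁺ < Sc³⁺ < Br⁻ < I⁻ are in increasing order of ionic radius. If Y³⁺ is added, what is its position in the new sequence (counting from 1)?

3

Tabulating Z and e⁻: Ti⁴⁺ (Z=22, 18 e⁻), Sc³⁺ (Z=21, 18 e⁻), Y³⁺ (Z=39, 36 e⁻), Br⁻ (Z=35, 36 e⁻), I⁻ (Z=53, 54 e⁻). Ti⁴⁺ < Sc³⁺ (isoelectronic, higher Z=22 is smaller); Sc³⁺ < Y³⁺ (same group, 1 shell fewer); Y³⁺ < Br⁻ (both 36 e⁻, Z=39>35); Br⁻ < I⁻ (same group, 1 shell fewer).
With Y³⁺ included the full order is Ti⁴⁺ < Sc³⁺ < Y³⁺ < Br⁻ < I⁻, so it takes position 3.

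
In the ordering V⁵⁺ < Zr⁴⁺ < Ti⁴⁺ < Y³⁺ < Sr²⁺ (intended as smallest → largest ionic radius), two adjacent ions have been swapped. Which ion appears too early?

Zr⁴⁺

Scanning neighbour by neighbour, only Zr⁴⁺/Ti⁴⁺ violates a trend: both in group 4 with the same charge; Ti⁴⁺ (period 4) has the smaller radius. That makes Zr⁴⁺ the one sitting a position early relative to where it belongs.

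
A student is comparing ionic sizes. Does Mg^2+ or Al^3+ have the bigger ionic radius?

These species are isoelectronic with 10 electrons. The only difference is the number of protons: Al^3+ (Z=13), Mg^2+ (Z=12). The strongest nuclear pull (Al^3+) gives the smallest ion.

Mg^2+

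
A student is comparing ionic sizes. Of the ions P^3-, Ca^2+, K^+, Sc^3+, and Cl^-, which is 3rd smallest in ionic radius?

K^+

Isoelectronic series (18 e⁻ each). Size is set by nuclear charge: more protons means a smaller ion. Sc^3+ (Z=21), Ca^2+ (Z=20), K^+ (Z=19), Cl^- (Z=17), P^3- (Z=15).
That gives Sc^3+ < Ca^2+ < K^+ < Cl^- < P^3-. From the smallest end, number 3 is K^+.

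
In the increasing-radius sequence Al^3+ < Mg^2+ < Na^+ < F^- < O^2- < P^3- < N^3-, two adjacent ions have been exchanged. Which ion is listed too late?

Scanning neighbour by neighbour, only P^3-/N^3- violates a trend: both in group 15 with the same charge; N^3- (period 2) has the smaller radius. That makes N^3- the one sitting a position late relative to where it belongs.

N^3-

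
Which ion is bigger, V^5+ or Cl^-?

All of these have 18 electrons (isoelectronic). With the same electron cloud, the ion with the most protons pulls it in tightest. Nuclear charges: V^5+ (Z=23), Cl^- (Z=17). Highest Z is smallest.

Cl^-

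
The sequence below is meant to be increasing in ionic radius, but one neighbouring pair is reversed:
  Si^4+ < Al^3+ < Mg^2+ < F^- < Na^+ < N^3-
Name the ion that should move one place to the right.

Check each adjacent pair. F^- and Na^+ are reversed: Na^+ and F^- share 10 electrons; the higher nuclear charge on Na (Z=11) contracts it more, so Na^+ < F^-. No other neighbouring pair contradicts the periodic trends, so F^- is the ion listed too early.

F^-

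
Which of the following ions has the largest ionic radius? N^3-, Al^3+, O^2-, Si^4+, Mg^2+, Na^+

These species are isoelectronic with 10 electrons. The only difference is the number of protons: Si^4+ (Z=14), Al^3+ (Z=13), Mg^2+ (Z=12), Na^+ (Z=11), O^2- (Z=8), N^3- (Z=7). The strongest nuclear pull (Si^4+) gives the smallest ion.

N^3-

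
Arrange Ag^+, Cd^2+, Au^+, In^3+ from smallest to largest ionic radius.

Work out protons and electrons: In^3+ (Z=49, 46 e⁻), Cd^2+ (Z=48, 46 e⁻), Ag^+ (Z=47, 46 e⁻), Au^+ (Z=79, 78 e⁻). In^3+ < Cd^2+ (isoelectronic, higher Z=49 is smaller); Cd^2+ < Ag^+ (isoelectronic, higher Z=48 is smaller); Ag^+ < Au^+ (same group, period 5 vs 6).

In^3+ < Cd^2+ < Ag^+ < Au^+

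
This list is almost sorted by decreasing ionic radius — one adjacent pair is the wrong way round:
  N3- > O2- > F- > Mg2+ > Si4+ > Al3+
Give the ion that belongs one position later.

Check each adjacent pair. Si4+ and Al3+ are reversed: Si4+ and Al3+ share 10 electrons; the higher nuclear charge on Si (Z=14) contracts it more, so Si4+ < Al3+. No other neighbouring pair contradicts the periodic trends, so Si4+ is the ion listed too early.

Si4+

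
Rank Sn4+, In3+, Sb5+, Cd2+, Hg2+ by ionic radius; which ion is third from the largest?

Electron counts and nuclear charges: Sb5+ has 46 e⁻ (Z=51), Sn4+ has 46 e⁻ (Z=50), In3+ has 46 e⁻ (Z=49), Cd2+ has 46 e⁻ (Z=48), Hg2+ has 78 e⁻ (Z=80). Sb5+ < Sn4+ (both 46 e⁻, Z=51>50); Sn4+ < In3+ (isoelectronic, higher Z=50 is smaller); In3+ < Cd2+ (both 46 e⁻, Z=49>48); Cd2+ < Hg2+ (same group, period 5 vs 6).
Full ascending order: Sb5+ < Sn4+ < In3+ < Cd2+ < Hg2+. Counting from the largest, position 3 is In3+.

In3+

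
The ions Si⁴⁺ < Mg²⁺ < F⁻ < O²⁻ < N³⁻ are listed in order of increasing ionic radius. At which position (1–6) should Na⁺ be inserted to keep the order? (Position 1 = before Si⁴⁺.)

3

Isoelectronic series (10 e⁻ each). Size is set by nuclear charge: more protons means a smaller ion. Si⁴⁺ (Z=14), Mg²⁺ (Z=12), Na⁺ (Z=11), F⁻ (Z=9), O²⁻ (Z=8), N³⁻ (Z=7).
Putting Na⁺ in gives Si⁴⁺ < Mg²⁺ < Na⁺ < F⁻ < O²⁻ < N³⁻; it lands at slot 3.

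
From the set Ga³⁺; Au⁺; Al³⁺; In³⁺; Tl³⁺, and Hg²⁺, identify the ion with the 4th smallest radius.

Tl³⁺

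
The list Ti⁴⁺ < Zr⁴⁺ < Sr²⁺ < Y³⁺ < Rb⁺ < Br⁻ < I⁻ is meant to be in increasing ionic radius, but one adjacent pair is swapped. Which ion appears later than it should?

The pair Sr²⁺, Y³⁺ is the wrong way round — Y³⁺ and Sr²⁺ share 36 electrons; the higher nuclear charge on Y (Z=39) contracts it more, so Y³⁺ < Sr²⁺. All other adjacent pairs agree with periodic trends, so Y³⁺ is the misplaced ion.

Y³⁺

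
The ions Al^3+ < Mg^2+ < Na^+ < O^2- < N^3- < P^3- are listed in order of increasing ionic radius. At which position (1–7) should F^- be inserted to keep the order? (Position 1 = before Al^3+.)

4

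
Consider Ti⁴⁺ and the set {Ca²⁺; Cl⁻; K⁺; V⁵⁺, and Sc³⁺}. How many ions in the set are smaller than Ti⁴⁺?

1

Each ion has 18 electrons. The ranking follows nuclear charge in reverse — greater Z gives a smaller radius. V⁵⁺ (Z=23), Ti⁴⁺ (Z=22), Sc³⁺ (Z=21), Ca²⁺ (Z=20), K⁺ (Z=19), Cl⁻ (Z=17).
Ordering all of them (including Ti⁴⁺) by radius gives V⁵⁺ < Ti⁴⁺ < Sc³⁺ < Ca²⁺ < K⁺ < Cl⁻. Count: 1.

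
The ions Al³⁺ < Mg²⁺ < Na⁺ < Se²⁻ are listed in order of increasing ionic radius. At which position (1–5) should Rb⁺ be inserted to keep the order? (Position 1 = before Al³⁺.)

Al³⁺: 10 e⁻, Z=13, Mg²⁺: 10 e⁻, Z=12, Na⁺: 10 e⁻, Z=11, Rb⁺: 36 e⁻, Z=37, Se²⁻: 36 e⁻, Z=34. Al³⁺ < Mg²⁺ (both 10 e⁻, Z=13>12); Mg²⁺ < Na⁺ (both 10 e⁻, Z=12>11); Na⁺ < Rb⁺ (same group, period 3 vs 5); Rb⁺ < Se²⁻ (isoelectronic, higher Z=37 is smaller).
With Rb⁺ included the full order is Al³⁺ < Mg²⁺ < Na⁺ < Rb⁺ < Se²⁻, so it takes position 4.

4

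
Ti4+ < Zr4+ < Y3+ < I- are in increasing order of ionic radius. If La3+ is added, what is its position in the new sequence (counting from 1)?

4

Work out protons and electrons: Ti4+: 18 e⁻, Z=22, Zr4+: 36 e⁻, Z=40, Y3+: 36 e⁻, Z=39, La3+: 54 e⁻, Z=57, I-: 54 e⁻, Z=53. Ti4+ < Zr4+ (same group, 1 shell fewer); Zr4+ < Y3+ (both 36 e⁻, Z=40>39); Y3+ < La3+ (same group, 1 shell fewer); La3+ < I- (isoelectronic, higher Z=57 is smaller).
With La3+ included the full order is Ti4+ < Zr4+ < Y3+ < La3+ < I-, so it takes position 4.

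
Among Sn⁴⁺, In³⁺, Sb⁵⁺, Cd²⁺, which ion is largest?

Cd²⁺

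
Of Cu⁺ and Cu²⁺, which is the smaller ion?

For a single element, ionic radius drops as positive charge rises — Cu²⁺ < Cu⁺.

Cu²⁺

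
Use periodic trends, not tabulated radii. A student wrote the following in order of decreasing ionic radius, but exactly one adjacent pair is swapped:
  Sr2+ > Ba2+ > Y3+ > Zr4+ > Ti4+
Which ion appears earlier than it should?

Compare adjacent ions: both in group 2 with the same charge; Sr2+ (period 5) has the smaller radius — yet in this decreasing list Sr2+ sits before Ba2+. Nothing else is reversed, so Sr2+ should move one place to the right.

Sr2+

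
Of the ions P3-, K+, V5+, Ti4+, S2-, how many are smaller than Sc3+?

Isoelectronic series (18 e⁻ each). Size is set by nuclear charge: more protons means a smaller ion. V5+ (Z=23), Ti4+ (Z=22), Sc3+ (Z=21), K+ (Z=19), S2- (Z=16), P3- (Z=15).
Ordering all of them (including Sc3+) by radius gives V5+ < Ti4+ < Sc3+ < K+ < S2- < P3-. That's 2.

2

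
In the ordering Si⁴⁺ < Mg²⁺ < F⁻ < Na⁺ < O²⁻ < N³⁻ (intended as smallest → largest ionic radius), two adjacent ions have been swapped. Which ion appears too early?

F⁻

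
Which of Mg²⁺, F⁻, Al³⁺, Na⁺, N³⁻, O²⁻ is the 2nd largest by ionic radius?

O²⁻

All of these have 10 electrons (isoelectronic). With the same electron cloud, the ion with the most protons pulls it in tightest. Nuclear charges: Al³⁺ (Z=13), Mg²⁺ (Z=12), Na⁺ (Z=11), F⁻ (Z=9), O²⁻ (Z=8), N³⁻ (Z=7). Highest Z is smallest.
So the order is Al³⁺ < Mg²⁺ < Na⁺ < F⁻ < O²⁻ < N³⁻; the 2nd-largest ion is O²⁻.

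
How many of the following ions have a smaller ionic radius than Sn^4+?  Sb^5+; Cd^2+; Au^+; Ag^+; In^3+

Tabulating Z and e⁻: Sb^5+ has 46 e⁻ (Z=51), Sn^4+ has 46 e⁻ (Z=50), In^3+ has 46 e⁻ (Z=49), Cd^2+ has 46 e⁻ (Z=48), Ag^+ has 46 e⁻ (Z=47), Au^+ has 78 e⁻ (Z=79). Sb^5+ < Sn^4+ (isoelectronic, higher Z=51 is smaller); Sn^4+ < In^3+ (isoelectronic, higher Z=50 is smaller); In^3+ < Cd^2+ (isoelectronic, higher Z=49 is smaller); Cd^2+ < Ag^+ (both 46 e⁻, Z=48>47); Ag^+ < Au^+ (same group, 1 shell fewer).
Ordering all of them (including Sn^4+) by radius gives Sb^5+ < Sn^4+ < In^3+ < Cd^2+ < Ag^+ < Au^+. Count: 1.

1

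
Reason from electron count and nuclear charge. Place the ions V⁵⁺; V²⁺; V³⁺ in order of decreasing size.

V²⁺ > V³⁺ > V⁵⁺

Same element, different charge: the more highly charged cation has fewer electrons and a greater effective nuclear charge per electron, making V⁵⁺ the smallest.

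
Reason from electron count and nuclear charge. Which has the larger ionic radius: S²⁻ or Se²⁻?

Se²⁻

These ions sit in one column with identical charge. Each step down the periodic table adds a principal shell, increasing the radius.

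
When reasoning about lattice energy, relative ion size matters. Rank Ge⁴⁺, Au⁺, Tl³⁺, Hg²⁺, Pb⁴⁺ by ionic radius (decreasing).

Au⁺ > Hg²⁺ > Tl³⁺ > Pb⁴⁺ > Ge⁴⁺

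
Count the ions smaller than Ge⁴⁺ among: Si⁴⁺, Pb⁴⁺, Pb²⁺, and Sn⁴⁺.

1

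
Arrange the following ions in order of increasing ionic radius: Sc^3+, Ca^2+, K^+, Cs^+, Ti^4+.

Ti^4+ < Sc^3+ < Ca^2+ < K^+ < Cs^+

Ti^4+ (Z=22, 18 e⁻), Sc^3+ (Z=21, 18 e⁻), Ca^2+ (Z=20, 18 e⁻), K^+ (Z=19, 18 e⁻), Cs^+ (Z=55, 54 e⁻). Ti^4+ < Sc^3+ (both 18 e⁻, Z=22>21); Sc^3+ < Ca^2+ (isoelectronic, higher Z=21 is smaller); Ca^2+ < K^+ (isoelectronic, higher Z=20 is smaller); K^+ < Cs^+ (same group, 2 shells fewer).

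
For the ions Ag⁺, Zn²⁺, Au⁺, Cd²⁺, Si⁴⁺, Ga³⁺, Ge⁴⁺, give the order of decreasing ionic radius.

Electron counts and nuclear charges: Si⁴⁺ has 10 e⁻ (Z=14), Ge⁴⁺ has 28 e⁻ (Z=32), Ga³⁺ has 28 e⁻ (Z=31), Zn²⁺ has 28 e⁻ (Z=30), Cd²⁺ has 46 e⁻ (Z=48), Ag⁺ has 46 e⁻ (Z=47), Au⁺ has 78 e⁻ (Z=79). Si⁴⁺ < Ge⁴⁺ (same group, period 3 vs 4); Ge⁴⁺ < Ga³⁺ (both 28 e⁻, Z=32>31); Ga³⁺ < Zn²⁺ (isoelectronic, higher Z=31 is smaller); Zn²⁺ < Cd²⁺ (same group, 1 shell fewer); Cd²⁺ < Ag⁺ (both 46 e⁻, Z=48>47); Ag⁺ < Au⁺ (same group, 1 shell fewer).

Au⁺ > Ag⁺ > Cd²⁺ > Zn²⁺ > Ga³⁺ > Ge⁴⁺ > Si⁴⁺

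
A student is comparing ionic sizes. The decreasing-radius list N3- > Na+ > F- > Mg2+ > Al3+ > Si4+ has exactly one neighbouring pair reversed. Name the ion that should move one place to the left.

Compare adjacent ions: they are isoelectronic (10 e⁻) and Na has more protons than F (11 vs 9), making Na+ smaller — yet in this decreasing list Na+ sits before F-. Nothing else is reversed, so F- should move one place to the left.

F-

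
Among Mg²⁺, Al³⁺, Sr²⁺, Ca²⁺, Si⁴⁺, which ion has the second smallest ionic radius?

Al³⁺

Electron counts and nuclear charges: Si⁴⁺: 10 e⁻, Z=14, Al³⁺: 10 e⁻, Z=13, Mg²⁺: 10 e⁻, Z=12, Ca²⁺: 18 e⁻, Z=20, Sr²⁺: 36 e⁻, Z=38. Si⁴⁺ < Al³⁺ (isoelectronic, higher Z=14 is smaller); Al³⁺ < Mg²⁺ (isoelectronic, higher Z=13 is smaller); Mg²⁺ < Ca²⁺ (same group, period 3 vs 4); Ca²⁺ < Sr²⁺ (same group, 1 shell fewer).
So the order is Si⁴⁺ < Al³⁺ < Mg²⁺ < Ca²⁺ < Sr²⁺; the 2nd-smallest ion is Al³⁺.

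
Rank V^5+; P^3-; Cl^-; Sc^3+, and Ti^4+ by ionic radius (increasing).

V^5+ < Ti^4+ < Sc^3+ < Cl^- < P^3-

Isoelectronic series (18 e⁻ each). Size is set by nuclear charge: more protons means a smaller ion. V^5+ (Z=23), Ti^4+ (Z=22), Sc^3+ (Z=21), Cl^- (Z=17), P^3- (Z=15).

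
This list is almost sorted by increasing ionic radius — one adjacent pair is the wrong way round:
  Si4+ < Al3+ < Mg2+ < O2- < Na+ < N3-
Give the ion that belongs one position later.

Check each adjacent pair. O2- and Na+ are reversed: Na+ and O2- share 10 electrons; the higher nuclear charge on Na (Z=11) contracts it more, so Na+ < O2-. No other neighbouring pair contradicts the periodic trends, so O2- is the ion listed too early.

O2-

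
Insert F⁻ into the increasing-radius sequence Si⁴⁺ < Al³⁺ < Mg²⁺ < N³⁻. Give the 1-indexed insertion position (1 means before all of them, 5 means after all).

4

These species are isoelectronic with 10 electrons. The only difference is the number of protons: Si⁴⁺ (Z=14), Al³⁺ (Z=13), Mg²⁺ (Z=12), F⁻ (Z=9), N³⁻ (Z=7). The strongest nuclear pull (Si⁴⁺) gives the smallest ion.
The complete sequence is Si⁴⁺ < Al³⁺ < Mg²⁺ < F⁻ < N³⁻. F⁻ sits at position 4.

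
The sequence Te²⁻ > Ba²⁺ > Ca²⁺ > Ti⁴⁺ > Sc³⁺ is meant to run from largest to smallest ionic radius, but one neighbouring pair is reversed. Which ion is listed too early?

Ti⁴⁺

Scanning neighbour by neighbour, only Ti⁴⁺/Sc³⁺ violates a trend: both have 18 electrons but Z(Ti)=22 > Z(Sc)=21, so Ti⁴⁺ should be the smaller of the two. That makes Ti⁴⁺ the one sitting a position early relative to where it belongs.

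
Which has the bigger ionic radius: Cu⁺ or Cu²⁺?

Cu⁺

For a single element, ionic radius drops as positive charge rises — Cu²⁺ < Cu⁺.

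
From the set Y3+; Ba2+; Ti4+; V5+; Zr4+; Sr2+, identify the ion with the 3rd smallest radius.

Zr4+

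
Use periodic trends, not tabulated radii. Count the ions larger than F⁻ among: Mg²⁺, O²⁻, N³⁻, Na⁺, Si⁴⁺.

2

Isoelectronic series (10 e⁻ each). Size is set by nuclear charge: more protons means a smaller ion. Si⁴⁺ (Z=14), Mg²⁺ (Z=12), Na⁺ (Z=11), F⁻ (Z=9), O²⁻ (Z=8), N³⁻ (Z=7).
Relative to F⁻, the ions that are larger are O²⁻, N³⁻. That's 2.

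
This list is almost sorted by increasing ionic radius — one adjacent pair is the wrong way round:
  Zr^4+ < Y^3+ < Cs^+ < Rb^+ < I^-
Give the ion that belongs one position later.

Cs^+

Compare adjacent ions: both in group 1 with the same charge; Rb^+ (period 5) has the smaller radius — yet in this increasing list Cs^+ sits before Rb^+. Nothing else is reversed, so Cs^+ should move one place to the right.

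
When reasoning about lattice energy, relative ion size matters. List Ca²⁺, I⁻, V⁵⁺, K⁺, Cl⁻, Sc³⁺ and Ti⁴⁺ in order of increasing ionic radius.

V⁵⁺ < Ti⁴⁺ < Sc³⁺ < Ca²⁺ < K⁺ < Cl⁻ < I⁻

Electron counts and nuclear charges: V⁵⁺: 18 e⁻, Z=23, Ti⁴⁺: 18 e⁻, Z=22, Sc³⁺: 18 e⁻, Z=21, Ca²⁺: 18 e⁻, Z=20, K⁺: 18 e⁻, Z=19, Cl⁻: 18 e⁻, Z=17, I⁻: 54 e⁻, Z=53. V⁵⁺ < Ti⁴⁺ (both 18 e⁻, Z=23>22); Ti⁴⁺ < Sc³⁺ (both 18 e⁻, Z=22>21); Sc³⁺ < Ca²⁺ (isoelectronic, higher Z=21 is smaller); Ca²⁺ < K⁺ (both 18 e⁻, Z=20>19); K⁺ < Cl⁻ (isoelectronic, higher Z=19 is smaller); Cl⁻ < I⁻ (same group, 2 shells fewer).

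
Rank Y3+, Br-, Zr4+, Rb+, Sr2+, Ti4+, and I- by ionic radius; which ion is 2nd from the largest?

Ti4+ (Z=22, 18 e⁻), Zr4+ (Z=40, 36 e⁻), Y3+ (Z=39, 36 e⁻), Sr2+ (Z=38, 36 e⁻), Rb+ (Z=37, 36 e⁻), Br- (Z=35, 36 e⁻), I- (Z=53, 54 e⁻). Ti4+ < Zr4+ (same group, period 4 vs 5); Zr4+ < Y3+ (isoelectronic, higher Z=40 is smaller); Y3+ < Sr2+ (isoelectronic, higher Z=39 is smaller); Sr2+ < Rb+ (both 36 e⁻, Z=38>37); Rb+ < Br- (both 36 e⁻, Z=37>35); Br- < I- (same group, period 4 vs 5).
Ordering: Ti4+ < Zr4+ < Y3+ < Sr2+ < Rb+ < Br- < I-. The 2nd largest is Br-.

Br-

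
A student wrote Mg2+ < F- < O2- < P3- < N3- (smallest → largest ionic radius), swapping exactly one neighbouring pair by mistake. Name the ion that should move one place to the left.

N3-

The pair P3-, N3- is the wrong way round — N3- and P3- are in one column with the same charge; the lighter period-2 ion has one fewer shell and is smaller. All other adjacent pairs agree with periodic trends, so N3- is the misplaced ion.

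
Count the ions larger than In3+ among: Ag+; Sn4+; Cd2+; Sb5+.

2

Each ion has 46 electrons. The ranking follows nuclear charge in reverse — greater Z gives a smaller radius. Sb5+ (Z=51), Sn4+ (Z=50), In3+ (Z=49), Cd2+ (Z=48), Ag+ (Z=47).
Overall: Sb5+ < Sn4+ < In3+ < Cd2+ < Ag+. In3+ has 2 below it and 2 above. That's 2.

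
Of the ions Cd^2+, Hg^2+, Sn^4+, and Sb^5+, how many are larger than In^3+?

2

Electron counts and nuclear charges: Sb^5+ has 46 e⁻ (Z=51), Sn^4+ has 46 e⁻ (Z=50), In^3+ has 46 e⁻ (Z=49), Cd^2+ has 46 e⁻ (Z=48), Hg^2+ has 78 e⁻ (Z=80). Sb^5+ < Sn^4+ (isoelectronic, higher Z=51 is smaller); Sn^4+ < In^3+ (both 46 e⁻, Z=50>49); In^3+ < Cd^2+ (isoelectronic, higher Z=49 is smaller); Cd^2+ < Hg^2+ (same group, period 5 vs 6).
Ordering all of them (including In^3+) by radius gives Sb^5+ < Sn^4+ < In^3+ < Cd^2+ < Hg^2+. Count: 2.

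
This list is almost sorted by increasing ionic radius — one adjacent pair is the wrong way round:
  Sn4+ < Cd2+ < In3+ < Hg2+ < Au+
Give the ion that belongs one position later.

The pair Cd2+, In3+ is the wrong way round — they are isoelectronic (46 e⁻) and In has more protons than Cd (49 vs 48), making In3+ smaller. All other adjacent pairs agree with periodic trends, so Cd2+ is the misplaced ion.

Cd2+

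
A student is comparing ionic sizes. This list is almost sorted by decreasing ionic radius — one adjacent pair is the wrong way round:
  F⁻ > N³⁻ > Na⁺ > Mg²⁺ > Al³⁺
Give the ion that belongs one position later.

The pair F⁻, N³⁻ is the wrong way round — both have 10 electrons but Z(F)=9 > Z(N)=7, so F⁻ should be the smaller of the two. All other adjacent pairs agree with periodic trends, so F⁻ is the misplaced ion.

F⁻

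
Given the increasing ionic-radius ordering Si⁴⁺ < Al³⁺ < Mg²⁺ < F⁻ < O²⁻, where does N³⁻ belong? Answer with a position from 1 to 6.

6

All of these have 10 electrons (isoelectronic). With the same electron cloud, the ion with the most protons pulls it in tightest. Nuclear charges: Si⁴⁺ (Z=14), Al³⁺ (Z=13), Mg²⁺ (Z=12), F⁻ (Z=9), O²⁻ (Z=8), N³⁻ (Z=7). Highest Z is smallest.
Putting N³⁻ in gives Si⁴⁺ < Al³⁺ < Mg²⁺ < F⁻ < O²⁻ < N³⁻; it lands at slot 6.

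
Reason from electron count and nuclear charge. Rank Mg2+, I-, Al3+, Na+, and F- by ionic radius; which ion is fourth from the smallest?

F-

Electron counts and nuclear charges: Al3+: 10 e⁻, Z=13, Mg2+: 10 e⁻, Z=12, Na+: 10 e⁻, Z=11, F-: 10 e⁻, Z=9, I-: 54 e⁻, Z=53. Al3+ < Mg2+ (both 10 e⁻, Z=13>12); Mg2+ < Na+ (both 10 e⁻, Z=12>11); Na+ < F- (both 10 e⁻, Z=11>9); F- < I- (same group, period 2 vs 5).
That gives Al3+ < Mg2+ < Na+ < F- < I-. From the smallest end, number 4 is F-.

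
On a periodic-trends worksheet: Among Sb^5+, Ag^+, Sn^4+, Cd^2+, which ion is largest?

Ag^+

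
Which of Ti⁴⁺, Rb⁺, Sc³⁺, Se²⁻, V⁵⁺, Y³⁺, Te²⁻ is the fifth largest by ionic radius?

Sc³⁺

Work out protons and electrons: V⁵⁺ (Z=23, 18 e⁻), Ti⁴⁺ (Z=22, 18 e⁻), Sc³⁺ (Z=21, 18 e⁻), Y³⁺ (Z=39, 36 e⁻), Rb⁺ (Z=37, 36 e⁻), Se²⁻ (Z=34, 36 e⁻), Te²⁻ (Z=52, 54 e⁻). V⁵⁺ < Ti⁴⁺ (both 18 e⁻, Z=23>22); Ti⁴⁺ < Sc³⁺ (both 18 e⁻, Z=22>21); Sc³⁺ < Y³⁺ (same group, period 4 vs 5); Y³⁺ < Rb⁺ (isoelectronic, higher Z=39 is smaller); Rb⁺ < Se²⁻ (isoelectronic, higher Z=37 is smaller); Se²⁻ < Te²⁻ (same group, 1 shell fewer).
So the order is V⁵⁺ < Ti⁴⁺ < Sc³⁺ < Y³⁺ < Rb⁺ < Se²⁻ < Te²⁻; the 5th-largest ion is Sc³⁺.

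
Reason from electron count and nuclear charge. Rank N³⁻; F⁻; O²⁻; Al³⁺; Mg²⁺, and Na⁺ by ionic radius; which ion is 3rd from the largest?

These species are isoelectronic with 10 electrons. The only difference is the number of protons: Al³⁺ (Z=13), Mg²⁺ (Z=12), Na⁺ (Z=11), F⁻ (Z=9), O²⁻ (Z=8), N³⁻ (Z=7). The strongest nuclear pull (Al³⁺) gives the smallest ion.
That gives Al³⁺ < Mg²⁺ < Na⁺ < F⁻ < O²⁻ < N³⁻. From the largest end, number 3 is F⁻.

F⁻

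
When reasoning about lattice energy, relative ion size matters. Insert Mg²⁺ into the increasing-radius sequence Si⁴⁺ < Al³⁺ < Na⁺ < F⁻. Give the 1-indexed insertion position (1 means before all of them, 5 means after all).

3

These species are isoelectronic with 10 electrons. The only difference is the number of protons: Si⁴⁺ (Z=14), Al³⁺ (Z=13), Mg²⁺ (Z=12), Na⁺ (Z=11), F⁻ (Z=9). The strongest nuclear pull (Si⁴⁺) gives the smallest ion.
Putting Mg²⁺ in gives Si⁴⁺ < Al³⁺ < Mg²⁺ < Na⁺ < F⁻; it lands at slot 3.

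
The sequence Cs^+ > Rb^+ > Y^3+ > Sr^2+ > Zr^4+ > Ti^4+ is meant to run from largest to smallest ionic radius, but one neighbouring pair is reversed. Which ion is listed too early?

Compare adjacent ions: they are isoelectronic (36 e⁻) and Y has more protons than Sr (39 vs 38), making Y^3+ smaller — yet in this decreasing list Y^3+ sits before Sr^2+. Nothing else is reversed, so Y^3+ should move one place to the right.

Y^3+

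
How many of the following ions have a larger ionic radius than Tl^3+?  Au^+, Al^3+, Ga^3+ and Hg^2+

Tabulating Z and e⁻: Al^3+ has 10 e⁻ (Z=13), Ga^3+ has 28 e⁻ (Z=31), Tl^3+ has 78 e⁻ (Z=81), Hg^2+ has 78 e⁻ (Z=80), Au^+ has 78 e⁻ (Z=79). Al^3+ < Ga^3+ (same group, 1 shell fewer); Ga^3+ < Tl^3+ (same group, 2 shells fewer); Tl^3+ < Hg^2+ (isoelectronic, higher Z=81 is smaller); Hg^2+ < Au^+ (isoelectronic, higher Z=80 is smaller).
Relative to Tl^3+, the ions that are larger are Hg^2+, Au^+. So 2 are larger.

2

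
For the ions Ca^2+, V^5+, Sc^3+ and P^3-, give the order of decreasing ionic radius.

All of these have 18 electrons (isoelectronic). With the same electron cloud, the ion with the most protons pulls it in tightest. Nuclear charges: V^5+ (Z=23), Sc^3+ (Z=21), Ca^2+ (Z=20), P^3- (Z=15). Highest Z is smallest.

P^3- > Ca^2+ > Sc^3+ > V^5+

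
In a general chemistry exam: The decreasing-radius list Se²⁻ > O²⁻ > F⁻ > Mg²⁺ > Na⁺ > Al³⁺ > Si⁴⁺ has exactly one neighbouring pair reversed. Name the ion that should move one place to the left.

Scanning neighbour by neighbour, only Mg²⁺/Na⁺ violates a trend: Mg²⁺ and Na⁺ share 10 electrons; the higher nuclear charge on Mg (Z=12) contracts it more, so Mg²⁺ < Na⁺. That makes Na⁺ the one sitting a position late relative to where it belongs.

Na⁺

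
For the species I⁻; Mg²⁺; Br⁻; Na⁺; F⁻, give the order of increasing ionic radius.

Mg²⁺ < Na⁺ < F⁻ < Br⁻ < I⁻

Mg²⁺ (Z=12, 10 e⁻), Na⁺ (Z=11, 10 e⁻), F⁻ (Z=9, 10 e⁻), Br⁻ (Z=35, 36 e⁻), I⁻ (Z=53, 54 e⁻). Mg²⁺ < Na⁺ (both 10 e⁻, Z=12>11); Na⁺ < F⁻ (isoelectronic, higher Z=11 is smaller); F⁻ < Br⁻ (same group, period 2 vs 4); Br⁻ < I⁻ (same group, 1 shell fewer).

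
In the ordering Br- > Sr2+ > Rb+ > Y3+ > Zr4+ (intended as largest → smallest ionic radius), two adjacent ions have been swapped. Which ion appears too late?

The pair Sr2+, Rb+ is the wrong way round — Sr2+ and Rb+ share 36 electrons; the higher nuclear charge on Sr (Z=38) contracts it more, so Sr2+ < Rb+. All other adjacent pairs agree with periodic trends, so Rb+ is the misplaced ion.

Rb+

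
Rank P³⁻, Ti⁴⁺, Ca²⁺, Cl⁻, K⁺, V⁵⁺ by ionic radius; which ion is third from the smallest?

Ca²⁺

Each ion has 18 electrons. The ranking follows nuclear charge in reverse — greater Z gives a smaller radius. V⁵⁺ (Z=23), Ti⁴⁺ (Z=22), Ca²⁺ (Z=20), K⁺ (Z=19), Cl⁻ (Z=17), P³⁻ (Z=15).
Full ascending order: V⁵⁺ < Ti⁴⁺ < Ca²⁺ < K⁺ < Cl⁻ < P³⁻. Counting from the smallest, position 3 is Ca²⁺.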